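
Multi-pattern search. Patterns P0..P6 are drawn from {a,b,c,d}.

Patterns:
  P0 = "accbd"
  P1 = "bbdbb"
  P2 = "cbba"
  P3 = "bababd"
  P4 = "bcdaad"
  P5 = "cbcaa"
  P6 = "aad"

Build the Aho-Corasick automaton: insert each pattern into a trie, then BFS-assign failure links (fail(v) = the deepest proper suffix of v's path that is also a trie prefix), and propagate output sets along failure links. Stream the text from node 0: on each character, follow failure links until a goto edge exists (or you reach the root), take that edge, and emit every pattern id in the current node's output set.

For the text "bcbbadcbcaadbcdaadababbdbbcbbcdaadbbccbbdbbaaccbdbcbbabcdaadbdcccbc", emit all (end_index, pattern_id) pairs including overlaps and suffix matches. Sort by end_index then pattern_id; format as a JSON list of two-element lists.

Build automaton:
Trie nodes:
  n0 'ε': a→1 b→6 c→11
  n1 'a': a→28 c→2
  n2 'ac': c→3
  n3 'acc': b→4
  n4 'accb': d→5
  n5 'accbd': ·  [P0 ends]
  n6 'b': a→15 b→7 c→20
  n7 'bb': d→8
  n8 'bbd': b→9
  n9 'bbdb': b→10
  n10 'bbdbb': ·  [P1 ends]
  n11 'c': b→12
  n12 'cb': b→13 c→25
  n13 'cbb': a→14
  n14 'cbba': ·  [P2 ends]
  n15 'ba': b→16
  n16 'bab': a→17
  n17 'baba': b→18
  n18 'babab': d→19
  n19 'bababd': ·  [P3 ends]
  n20 'bc': d→21
  n21 'bcd': a→22
  n22 'bcda': a→23
  n23 'bcdaa': d→24
  n24 'bcdaad': ·  [P4 ends]
  n25 'cbc': a→26
  n26 'cbca': a→27
  n27 'cbcaa': ·  [P5 ends]
  n28 'aa': d→29
  n29 'aad': ·  [P6 ends]

BFS fail/out derivation:
  fail(1) 'a': from fail(0)=0 chase 'a': 0 ⇒ 0;  out=∅∪out(0)=∅
  fail(6) 'b': from fail(0)=0 chase 'b': 0 ⇒ 0;  out=∅∪out(0)=∅
  fail(11) 'c': from fail(0)=0 chase 'c': 0 ⇒ 0;  out=∅∪out(0)=∅
  fail(2) 'ac': from fail(1)=0 chase 'c': 0 ⇒ 11;  out=∅∪out(11)=∅
  fail(7) 'bb': from fail(6)=0 chase 'b': 0 ⇒ 6;  out=∅∪out(6)=∅
  fail(12) 'cb': from fail(11)=0 chase 'b': 0 ⇒ 6;  out=∅∪out(6)=∅
  fail(15) 'ba': from fail(6)=0 chase 'a': 0 ⇒ 1;  out=∅∪out(1)=∅
  fail(20) 'bc': from fail(6)=0 chase 'c': 0 ⇒ 11;  out=∅∪out(11)=∅
  fail(28) 'aa': from fail(1)=0 chase 'a': 0 ⇒ 1;  out=∅∪out(1)=∅
  fail(3) 'acc': from fail(2)=11 chase 'c': 11→0 ⇒ 11;  out=∅∪out(11)=∅
  fail(8) 'bbd': from fail(7)=6 chase 'd': 6→0 ⇒ 0;  out=∅∪out(0)=∅
  fail(13) 'cbb': from fail(12)=6 chase 'b': 6 ⇒ 7;  out=∅∪out(7)=∅
  fail(16) 'bab': from fail(15)=1 chase 'b': 1→0 ⇒ 6;  out=∅∪out(6)=∅
  fail(21) 'bcd': from fail(20)=11 chase 'd': 11→0 ⇒ 0;  out=∅∪out(0)=∅
  fail(25) 'cbc': from fail(12)=6 chase 'c': 6 ⇒ 20;  out=∅∪out(20)=∅
  fail(29) 'aad': from fail(28)=1 chase 'd': 1→0 ⇒ 0;  out={6}∪out(0)={6}
  fail(4) 'accb': from fail(3)=11 chase 'b': 11 ⇒ 12;  out=∅∪out(12)=∅
  fail(9) 'bbdb': from fail(8)=0 chase 'b': 0 ⇒ 6;  out=∅∪out(6)=∅
  fail(14) 'cbba': from fail(13)=7 chase 'a': 7→6 ⇒ 15;  out={2}∪out(15)={2}
  fail(17) 'baba': from fail(16)=6 chase 'a': 6 ⇒ 15;  out=∅∪out(15)=∅
  fail(22) 'bcda': from fail(21)=0 chase 'a': 0 ⇒ 1;  out=∅∪out(1)=∅
  fail(26) 'cbca': from fail(25)=20 chase 'a': 20→11→0 ⇒ 1;  out=∅∪out(1)=∅
  fail(5) 'accbd': from fail(4)=12 chase 'd': 12→6→0 ⇒ 0;  out={0}∪out(0)={0}
  fail(10) 'bbdbb': from fail(9)=6 chase 'b': 6 ⇒ 7;  out={1}∪out(7)={1}
  fail(18) 'babab': from fail(17)=15 chase 'b': 15 ⇒ 16;  out=∅∪out(16)=∅
  fail(23) 'bcdaa': from fail(22)=1 chase 'a': 1 ⇒ 28;  out=∅∪out(28)=∅
  fail(27) 'cbcaa': from fail(26)=1 chase 'a': 1 ⇒ 28;  out={5}∪out(28)={5}
  fail(19) 'bababd': from fail(18)=16 chase 'd': 16→6→0 ⇒ 0;  out={3}∪out(0)={3}
  fail(24) 'bcdaad': from fail(23)=28 chase 'd': 28 ⇒ 29;  out={4}∪out(29)={4,6}

Scan:
[0] read 'b'  n0⇒n6
[1] read 'c'  n6⇒n20
[2] read 'b'  n20⇒n12 ·f
[3] read 'b'  n12⇒n13
[4] read 'a'  n13⇒n14  → match P2@[1:4]
[5] read 'd'  n14⇒n0 ·f
[6] read 'c'  n0⇒n11
[7] read 'b'  n11⇒n12
[8] read 'c'  n12⇒n25
[9] read 'a'  n25⇒n26
[10] read 'a'  n26⇒n27  → match P5@[6:10]
[11] read 'd'  n27⇒n29 ·f  → match P6@[9:11]
[12] read 'b'  n29⇒n6 ·f
[13] read 'c'  n6⇒n20
[14] read 'd'  n20⇒n21
[15] read 'a'  n21⇒n22
[16] read 'a'  n22⇒n23
[17] read 'd'  n23⇒n24  → match P4@[12:17],P6@[15:17]
[18] read 'a'  n24⇒n1 ·f
[19] read 'b'  n1⇒n6 ·f
[20] read 'a'  n6⇒n15
[21] read 'b'  n15⇒n16
[22] read 'b'  n16⇒n7 ·f
[23] read 'd'  n7⇒n8
[24] read 'b'  n8⇒n9
[25] read 'b'  n9⇒n10  → match P1@[21:25]
[26] read 'c'  n10⇒n20 ·f
[27] read 'b'  n20⇒n12 ·f
[28] read 'b'  n12⇒n13
[29] read 'c'  n13⇒n20 ·f
[30] read 'd'  n20⇒n21
[31] read 'a'  n21⇒n22
[32] read 'a'  n22⇒n23
[33] read 'd'  n23⇒n24  → match P4@[28:33],P6@[31:33]
[34] read 'b'  n24⇒n6 ·f
[35] read 'b'  n6⇒n7
[36] read 'c'  n7⇒n20 ·f
[37] read 'c'  n20⇒n11 ·f
[38] read 'b'  n11⇒n12
[39] read 'b'  n12⇒n13
[40] read 'd'  n13⇒n8 ·f
[41] read 'b'  n8⇒n9
[42] read 'b'  n9⇒n10  → match P1@[38:42]
[43] read 'a'  n10⇒n15 ·f
[44] read 'a'  n15⇒n28 ·f
[45] read 'c'  n28⇒n2 ·f
[46] read 'c'  n2⇒n3
[47] read 'b'  n3⇒n4
[48] read 'd'  n4⇒n5  → match P0@[44:48]
[49] read 'b'  n5⇒n6 ·f
[50] read 'c'  n6⇒n20
[51] read 'b'  n20⇒n12 ·f
[52] read 'b'  n12⇒n13
[53] read 'a'  n13⇒n14  → match P2@[50:53]
[54] read 'b'  n14⇒n16 ·f
[55] read 'c'  n16⇒n20 ·f
[56] read 'd'  n20⇒n21
[57] read 'a'  n21⇒n22
[58] read 'a'  n22⇒n23
[59] read 'd'  n23⇒n24  → match P4@[54:59],P6@[57:59]
[60] read 'b'  n24⇒n6 ·f
[61] read 'd'  n6⇒n0 ·f
[62] read 'c'  n0⇒n11
[63] read 'c'  n11⇒n11 ·f
[64] read 'c'  n11⇒n11 ·f
[65] read 'b'  n11⇒n12
[66] read 'c'  n12⇒n25

Matches: [[4,2],[10,5],[11,6],[17,4],[17,6],[25,1],[33,4],[33,6],[42,1],[48,0],[53,2],[59,4],[59,6]]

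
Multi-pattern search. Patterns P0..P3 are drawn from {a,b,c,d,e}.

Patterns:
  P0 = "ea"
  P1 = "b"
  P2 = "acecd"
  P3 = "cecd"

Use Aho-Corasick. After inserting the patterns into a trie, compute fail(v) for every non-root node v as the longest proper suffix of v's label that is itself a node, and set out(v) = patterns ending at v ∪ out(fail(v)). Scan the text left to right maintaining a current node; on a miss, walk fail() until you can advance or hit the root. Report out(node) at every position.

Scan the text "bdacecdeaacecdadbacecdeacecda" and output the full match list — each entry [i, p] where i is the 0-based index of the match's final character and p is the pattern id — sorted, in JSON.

Build:
Trie (insert patterns):
  0='ε' goto a→4 b→3 c→9 e→1
  1='e' goto a→2
  2='ea' goto ·  ←P0
  3='b' goto ·  ←P1
  4='a' goto c→5
  5='ac' goto e→6
  6='ace' goto c→7
  7='acec' goto d→8
  8='acecd' goto ·  ←P2
  9='c' goto e→10
  10='ce' goto c→11
  11='cec' goto d→12
  12='cecd' goto ·  ←P3

BFS fail/out derivation:
  n1('e'): parent n0 fail=0; on 'e' 0 → fail=0;  out ∅∪∅=∅
  n3('b'): parent n0 fail=0; on 'b' 0 → fail=0;  out {1}∪∅={1}
  n4('a'): parent n0 fail=0; on 'a' 0 → fail=0;  out ∅∪∅=∅
  n9('c'): parent n0 fail=0; on 'c' 0 → fail=0;  out ∅∪∅=∅
  n2('ea'): parent n1 fail=0; on 'a' 0 → fail=4;  out {0}∪∅={0}
  n5('ac'): parent n4 fail=0; on 'c' 0 → fail=9;  out ∅∪∅=∅
  n10('ce'): parent n9 fail=0; on 'e' 0 → fail=1;  out ∅∪∅=∅
  n6('ace'): parent n5 fail=9; on 'e' 9 → fail=10;  out ∅∪∅=∅
  n11('cec'): parent n10 fail=1; on 'c' 1→0 → fail=9;  out ∅∪∅=∅
  n7('acec'): parent n6 fail=10; on 'c' 10 → fail=11;  out ∅∪∅=∅
  n12('cecd'): parent n11 fail=9; on 'd' 9→0 → fail=0;  out {3}∪∅={3}
  n8('acecd'): parent n7 fail=11; on 'd' 11 → fail=12;  out {2}∪{3}={2,3}

Text stream:
[0] read 'b'  n0⇒n3  emit P1@[0:0]
[1] read 'd'  n3⇒n0 (via fail)
[2] read 'a'  n0⇒n4
[3] read 'c'  n4⇒n5
[4] read 'e'  n5⇒n6
[5] read 'c'  n6⇒n7
[6] read 'd'  n7⇒n8  emit P2@[2:6],P3@[3:6]
[7] read 'e'  n8⇒n1 (via fail)
[8] read 'a'  n1⇒n2  emit P0@[7:8]
[9] read 'a'  n2⇒n4 (via fail)
[10] read 'c'  n4⇒n5
[11] read 'e'  n5⇒n6
[12] read 'c'  n6⇒n7
[13] read 'd'  n7⇒n8  emit P2@[9:13],P3@[10:13]
[14] read 'a'  n8⇒n4 (via fail)
[15] read 'd'  n4⇒n0 (via fail)
[16] read 'b'  n0⇒n3  emit P1@[16:16]
[17] read 'a'  n3⇒n4 (via fail)
[18] read 'c'  n4⇒n5
[19] read 'e'  n5⇒n6
[20] read 'c'  n6⇒n7
[21] read 'd'  n7⇒n8  emit P2@[17:21],P3@[18:21]
[22] read 'e'  n8⇒n1 (via fail)
[23] read 'a'  n1⇒n2  emit P0@[22:23]
[24] read 'c'  n2⇒n5 (via fail)
[25] read 'e'  n5⇒n6
[26] read 'c'  n6⇒n7
[27] read 'd'  n7⇒n8  emit P2@[23:27],P3@[24:27]
[28] read 'a'  n8⇒n4 (via fail)

Result: [[0,1],[6,2],[6,3],[8,0],[13,2],[13,3],[16,1],[21,2],[21,3],[23,0],[27,2],[27,3]]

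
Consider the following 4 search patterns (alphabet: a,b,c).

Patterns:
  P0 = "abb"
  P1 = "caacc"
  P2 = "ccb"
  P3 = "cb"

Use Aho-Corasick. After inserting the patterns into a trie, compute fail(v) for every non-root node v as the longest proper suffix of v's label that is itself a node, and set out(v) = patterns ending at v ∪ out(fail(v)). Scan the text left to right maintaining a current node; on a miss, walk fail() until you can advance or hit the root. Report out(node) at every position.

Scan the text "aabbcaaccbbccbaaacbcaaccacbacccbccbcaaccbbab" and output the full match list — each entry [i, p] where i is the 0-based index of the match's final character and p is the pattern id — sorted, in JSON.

Build:
Trie (insert patterns):
  n0 'ε': a→1 c→4
  n1 'a': b→2
  n2 'ab': b→3
  n3 'abb': ·  [P0 ends]
  n4 'c': a→5 b→11 c→9
  n5 'ca': a→6
  n6 'caa': c→7
  n7 'caac': c→8
  n8 'caacc': ·  [P1 ends]
  n9 'cc': b→10
  n10 'ccb': ·  [P2 ends]
  n11 'cb': ·  [P3 ends]

BFS fail/out derivation:
  n1('a'): parent n0 fail=0; on 'a' 0 → fail=0;  out ∅∪∅=∅
  n4('c'): parent n0 fail=0; on 'c' 0 → fail=0;  out ∅∪∅=∅
  n2('ab'): parent n1 fail=0; on 'b' 0 → fail=0;  out ∅∪∅=∅
  n5('ca'): parent n4 fail=0; on 'a' 0 → fail=1;  out ∅∪∅=∅
  n9('cc'): parent n4 fail=0; on 'c' 0 → fail=4;  out ∅∪∅=∅
  n11('cb'): parent n4 fail=0; on 'b' 0 → fail=0;  out {3}∪∅={3}
  n3('abb'): parent n2 fail=0; on 'b' 0 → fail=0;  out {0}∪∅={0}
  n6('caa'): parent n5 fail=1; on 'a' 1→0 → fail=1;  out ∅∪∅=∅
  n10('ccb'): parent n9 fail=4; on 'b' 4 → fail=11;  out {2}∪{3}={2,3}
  n7('caac'): parent n6 fail=1; on 'c' 1→0 → fail=4;  out ∅∪∅=∅
  n8('caacc'): parent n7 fail=4; on 'c' 4 → fail=9;  out {1}∪∅={1}

Text stream:
i=0 'a': node 0→1
i=1 'a': node 1→1 ·f
i=2 'b': node 1→2
i=3 'b': node 2→3  ** P0@[1:3]
i=4 'c': node 3→4 ·f
i=5 'a': node 4→5
i=6 'a': node 5→6
i=7 'c': node 6→7
i=8 'c': node 7→8  ** P1@[4:8]
i=9 'b': node 8→10 ·f  ** P2@[7:9],P3@[8:9]
i=10 'b': node 10→0 ·f
i=11 'c': node 0→4
i=12 'c': node 4→9
i=13 'b': node 9→10  ** P2@[11:13],P3@[12:13]
i=14 'a': node 10→1 ·f
i=15 'a': node 1→1 ·f
i=16 'a': node 1→1 ·f
i=17 'c': node 1→4 ·f
i=18 'b': node 4→11  ** P3@[17:18]
i=19 'c': node 11→4 ·f
i=20 'a': node 4→5
i=21 'a': node 5→6
i=22 'c': node 6→7
i=23 'c': node 7→8  ** P1@[19:23]
i=24 'a': node 8→5 ·f
i=25 'c': node 5→4 ·f
i=26 'b': node 4→11  ** P3@[25:26]
i=27 'a': node 11→1 ·f
i=28 'c': node 1→4 ·f
i=29 'c': node 4→9
i=30 'c': node 9→9 ·f
i=31 'b': node 9→10  ** P2@[29:31],P3@[30:31]
i=32 'c': node 10→4 ·f
i=33 'c': node 4→9
i=34 'b': node 9→10  ** P2@[32:34],P3@[33:34]
i=35 'c': node 10→4 ·f
i=36 'a': node 4→5
i=37 'a': node 5→6
i=38 'c': node 6→7
i=39 'c': node 7→8  ** P1@[35:39]
i=40 'b': node 8→10 ·f  ** P2@[38:40],P3@[39:40]
i=41 'b': node 10→0 ·f
i=42 'a': node 0→1
i=43 'b': node 1→2

Result: [[3,0],[8,1],[9,2],[9,3],[13,2],[13,3],[18,3],[23,1],[26,3],[31,2],[31,3],[34,2],[34,3],[39,1],[40,2],[40,3]]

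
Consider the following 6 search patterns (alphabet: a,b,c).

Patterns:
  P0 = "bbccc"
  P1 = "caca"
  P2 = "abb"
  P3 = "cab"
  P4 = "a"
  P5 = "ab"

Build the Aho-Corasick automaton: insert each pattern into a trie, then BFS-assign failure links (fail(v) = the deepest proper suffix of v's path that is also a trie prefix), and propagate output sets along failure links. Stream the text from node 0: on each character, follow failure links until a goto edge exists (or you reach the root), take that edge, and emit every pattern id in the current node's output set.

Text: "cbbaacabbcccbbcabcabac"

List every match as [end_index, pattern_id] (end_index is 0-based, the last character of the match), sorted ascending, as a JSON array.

Build:
Trie (insert patterns):
  n0 'ε': a→10 b→1 c→6
  n1 'b': b→2
  n2 'bb': c→3
  n3 'bbc': c→4
  n4 'bbcc': c→5
  n5 'bbccc': ·  [P0 ends]
  n6 'c': a→7
  n7 'ca': b→13 c→8
  n8 'cac': a→9
  n9 'caca': ·  [P1 ends]
  n10 'a': b→11  [P4 ends]
  n11 'ab': b→12  [P5 ends]
  n12 'abb': ·  [P2 ends]
  n13 'cab': ·  [P3 ends]

BFS fail/out derivation:
  fail(1) 'b': from fail(0)=0 chase 'b': 0 ⇒ 0;  out=∅∪out(0)=∅
  fail(6) 'c': from fail(0)=0 chase 'c': 0 ⇒ 0;  out=∅∪out(0)=∅
  fail(10) 'a': from fail(0)=0 chase 'a': 0 ⇒ 0;  out={4}∪out(0)={4}
  fail(2) 'bb': from fail(1)=0 chase 'b': 0 ⇒ 1;  out=∅∪out(1)=∅
  fail(7) 'ca': from fail(6)=0 chase 'a': 0 ⇒ 10;  out=∅∪out(10)={4}
  fail(11) 'ab': from fail(10)=0 chase 'b': 0 ⇒ 1;  out={5}∪out(1)={5}
  fail(3) 'bbc': from fail(2)=1 chase 'c': 1→0 ⇒ 6;  out=∅∪out(6)=∅
  fail(8) 'cac': from fail(7)=10 chase 'c': 10→0 ⇒ 6;  out=∅∪out(6)=∅
  fail(12) 'abb': from fail(11)=1 chase 'b': 1 ⇒ 2;  out={2}∪out(2)={2}
  fail(13) 'cab': from fail(7)=10 chase 'b': 10 ⇒ 11;  out={3}∪out(11)={3,5}
  fail(4) 'bbcc': from fail(3)=6 chase 'c': 6→0 ⇒ 6;  out=∅∪out(6)=∅
  fail(9) 'caca': from fail(8)=6 chase 'a': 6 ⇒ 7;  out={1}∪out(7)={1,4}
  fail(5) 'bbccc': from fail(4)=6 chase 'c': 6→0 ⇒ 6;  out={0}∪out(6)={0}

Run:
i=0 'c': node 0→6
i=1 'b': node 6→1 (via fail)
i=2 'b': node 1→2
i=3 'a': node 2→10 (via fail)  emit P4@[3:3]
i=4 'a': node 10→10 (via fail)  emit P4@[4:4]
i=5 'c': node 10→6 (via fail)
i=6 'a': node 6→7  emit P4@[6:6]
i=7 'b': node 7→13  emit P3@[5:7],P5@[6:7]
i=8 'b': node 13→12 (via fail)  emit P2@[6:8]
i=9 'c': node 12→3 (via fail)
i=10 'c': node 3→4
i=11 'c': node 4→5  emit P0@[7:11]
i=12 'b': node 5→1 (via fail)
i=13 'b': node 1→2
i=14 'c': node 2→3
i=15 'a': node 3→7 (via fail)  emit P4@[15:15]
i=16 'b': node 7→13  emit P3@[14:16],P5@[15:16]
i=17 'c': node 13→6 (via fail)
i=18 'a': node 6→7  emit P4@[18:18]
i=19 'b': node 7→13  emit P3@[17:19],P5@[18:19]
i=20 'a': node 13→10 (via fail)  emit P4@[20:20]
i=21 'c': node 10→6 (via fail)

Result: [[3,4],[4,4],[6,4],[7,3],[7,5],[8,2],[11,0],[15,4],[16,3],[16,5],[18,4],[19,3],[19,5],[20,4]]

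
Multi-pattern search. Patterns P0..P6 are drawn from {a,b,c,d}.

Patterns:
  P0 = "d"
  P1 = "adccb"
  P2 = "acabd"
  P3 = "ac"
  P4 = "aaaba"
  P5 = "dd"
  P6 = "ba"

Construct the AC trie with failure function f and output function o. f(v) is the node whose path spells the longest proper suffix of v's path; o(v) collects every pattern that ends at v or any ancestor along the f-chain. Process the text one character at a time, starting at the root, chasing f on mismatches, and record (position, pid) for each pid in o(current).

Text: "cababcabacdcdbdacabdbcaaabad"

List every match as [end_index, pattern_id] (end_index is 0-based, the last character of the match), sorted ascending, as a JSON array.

Build automaton:
Trie nodes:
  0='ε' goto a→2 b→16 d→1
  1='d' goto d→15  ←P0
  2='a' goto a→11 c→7 d→3
  3='ad' goto c→4
  4='adc' goto c→5
  5='adcc' goto b→6
  6='adccb' goto ·  ←P1
  7='ac' goto a→8  ←P3
  8='aca' goto b→9
  9='acab' goto d→10
  10='acabd' goto ·  ←P2
  11='aa' goto a→12
  12='aaa' goto b→13
  13='aaab' goto a→14
  14='aaaba' goto ·  ←P4
  15='dd' goto ·  ←P5
  16='b' goto a→17
  17='ba' goto ·  ←P6

Failure links (BFS by depth):
  n1('d'): parent n0 fail=0; on 'd' 0 → fail=0;  out {0}∪∅={0}
  n2('a'): parent n0 fail=0; on 'a' 0 → fail=0;  out ∅∪∅=∅
  n16('b'): parent n0 fail=0; on 'b' 0 → fail=0;  out ∅∪∅=∅
  n3('ad'): parent n2 fail=0; on 'd' 0 → fail=1;  out ∅∪{0}={0}
  n7('ac'): parent n2 fail=0; on 'c' 0 → fail=0;  out {3}∪∅={3}
  n11('aa'): parent n2 fail=0; on 'a' 0 → fail=2;  out ∅∪∅=∅
  n15('dd'): parent n1 fail=0; on 'd' 0 → fail=1;  out {5}∪{0}={0,5}
  n17('ba'): parent n16 fail=0; on 'a' 0 → fail=2;  out {6}∪∅={6}
  n4('adc'): parent n3 fail=1; on 'c' 1→0 → fail=0;  out ∅∪∅=∅
  n8('aca'): parent n7 fail=0; on 'a' 0 → fail=2;  out ∅∪∅=∅
  n12('aaa'): parent n11 fail=2; on 'a' 2 → fail=11;  out ∅∪∅=∅
  n5('adcc'): parent n4 fail=0; on 'c' 0 → fail=0;  out ∅∪∅=∅
  n9('acab'): parent n8 fail=2; on 'b' 2→0 → fail=16;  out ∅∪∅=∅
  n13('aaab'): parent n12 fail=11; on 'b' 11→2→0 → fail=16;  out ∅∪∅=∅
  n6('adccb'): parent n5 fail=0; on 'b' 0 → fail=16;  out {1}∪∅={1}
  n10('acabd'): parent n9 fail=16; on 'd' 16→0 → fail=1;  out {2}∪{0}={0,2}
  n14('aaaba'): parent n13 fail=16; on 'a' 16 → fail=17;  out {4}∪{6}={4,6}

Run:
pos 0 'c': at 0
pos 1 'a': at 2
pos 2 'b': at 16 (fail-walked)
pos 3 'a': at 17  ** P6@[2:3]
pos 4 'b': at 16 (fail-walked)
pos 5 'c': at 0 (fail-walked)
pos 6 'a': at 2
pos 7 'b': at 16 (fail-walked)
pos 8 'a': at 17  ** P6@[7:8]
pos 9 'c': at 7 (fail-walked)  ** P3@[8:9]
pos 10 'd': at 1 (fail-walked)  ** P0@[10:10]
pos 11 'c': at 0 (fail-walked)
pos 12 'd': at 1  ** P0@[12:12]
pos 13 'b': at 16 (fail-walked)
pos 14 'd': at 1 (fail-walked)  ** P0@[14:14]
pos 15 'a': at 2 (fail-walked)
pos 16 'c': at 7  ** P3@[15:16]
pos 17 'a': at 8
pos 18 'b': at 9
pos 19 'd': at 10  ** P0@[19:19],P2@[15:19]
pos 20 'b': at 16 (fail-walked)
pos 21 'c': at 0 (fail-walked)
pos 22 'a': at 2
pos 23 'a': at 11
pos 24 'a': at 12
pos 25 'b': at 13
pos 26 'a': at 14  ** P4@[22:26],P6@[25:26]
pos 27 'd': at 3 (fail-walked)  ** P0@[27:27]

Result: [[3,6],[8,6],[9,3],[10,0],[12,0],[14,0],[16,3],[19,0],[19,2],[26,4],[26,6],[27,0]]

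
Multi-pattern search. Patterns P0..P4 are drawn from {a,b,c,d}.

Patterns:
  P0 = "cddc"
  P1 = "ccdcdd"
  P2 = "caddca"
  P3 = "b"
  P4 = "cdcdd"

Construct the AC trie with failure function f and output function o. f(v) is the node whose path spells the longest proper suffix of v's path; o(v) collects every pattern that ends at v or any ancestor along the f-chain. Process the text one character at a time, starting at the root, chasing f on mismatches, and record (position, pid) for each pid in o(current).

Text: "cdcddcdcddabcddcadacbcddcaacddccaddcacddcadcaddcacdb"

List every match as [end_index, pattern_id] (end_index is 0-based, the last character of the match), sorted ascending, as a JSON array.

Build:
Trie nodes:
  0='ε' goto b→15 c→1
  1='c' goto a→10 c→5 d→2
  2='cd' goto c→16 d→3
  3='cdd' goto c→4
  4='cddc' goto ·  ←P0
  5='cc' goto d→6
  6='ccd' goto c→7
  7='ccdc' goto d→8
  8='ccdcd' goto d→9
  9='ccdcdd' goto ·  ←P1
  10='ca' goto d→11
  11='cad' goto d→12
  12='cadd' goto c→13
  13='caddc' goto a→14
  14='caddca' goto ·  ←P2
  15='b' goto ·  ←P3
  16='cdc' goto d→17
  17='cdcd' goto d→18
  18='cdcdd' goto ·  ←P4

Failure links (BFS by depth):
  n1('c'): parent n0 fail=0; on 'c' 0 → fail=0;  out ∅∪∅=∅
  n15('b'): parent n0 fail=0; on 'b' 0 → fail=0;  out {3}∪∅={3}
  n2('cd'): parent n1 fail=0; on 'd' 0 → fail=0;  out ∅∪∅=∅
  n5('cc'): parent n1 fail=0; on 'c' 0 → fail=1;  out ∅∪∅=∅
  n10('ca'): parent n1 fail=0; on 'a' 0 → fail=0;  out ∅∪∅=∅
  n3('cdd'): parent n2 fail=0; on 'd' 0 → fail=0;  out ∅∪∅=∅
  n6('ccd'): parent n5 fail=1; on 'd' 1 → fail=2;  out ∅∪∅=∅
  n11('cad'): parent n10 fail=0; on 'd' 0 → fail=0;  out ∅∪∅=∅
  n16('cdc'): parent n2 fail=0; on 'c' 0 → fail=1;  out ∅∪∅=∅
  n4('cddc'): parent n3 fail=0; on 'c' 0 → fail=1;  out {0}∪∅={0}
  n7('ccdc'): parent n6 fail=2; on 'c' 2 → fail=16;  out ∅∪∅=∅
  n12('cadd'): parent n11 fail=0; on 'd' 0 → fail=0;  out ∅∪∅=∅
  n17('cdcd'): parent n16 fail=1; on 'd' 1 → fail=2;  out ∅∪∅=∅
  n8('ccdcd'): parent n7 fail=16; on 'd' 16 → fail=17;  out ∅∪∅=∅
  n13('caddc'): parent n12 fail=0; on 'c' 0 → fail=1;  out ∅∪∅=∅
  n18('cdcdd'): parent n17 fail=2; on 'd' 2 → fail=3;  out {4}∪∅={4}
  n9('ccdcdd'): parent n8 fail=17; on 'd' 17 → fail=18;  out {1}∪{4}={1,4}
  n14('caddca'): parent n13 fail=1; on 'a' 1 → fail=10;  out {2}∪∅={2}

Text stream:
pos 0 'c': at 1
pos 1 'd': at 2
pos 2 'c': at 16
pos 3 'd': at 17
pos 4 'd': at 18  ** P4@[0:4]
pos 5 'c': at 4 ·f  ** P0@[2:5]
pos 6 'd': at 2 ·f
pos 7 'c': at 16
pos 8 'd': at 17
pos 9 'd': at 18  ** P4@[5:9]
pos 10 'a': at 0 ·f
pos 11 'b': at 15  ** P3@[11:11]
pos 12 'c': at 1 ·f
pos 13 'd': at 2
pos 14 'd': at 3
pos 15 'c': at 4  ** P0@[12:15]
pos 16 'a': at 10 ·f
pos 17 'd': at 11
pos 18 'a': at 0 ·f
pos 19 'c': at 1
pos 20 'b': at 15 ·f  ** P3@[20:20]
pos 21 'c': at 1 ·f
pos 22 'd': at 2
pos 23 'd': at 3
pos 24 'c': at 4  ** P0@[21:24]
pos 25 'a': at 10 ·f
pos 26 'a': at 0 ·f
pos 27 'c': at 1
pos 28 'd': at 2
pos 29 'd': at 3
pos 30 'c': at 4  ** P0@[27:30]
pos 31 'c': at 5 ·f
pos 32 'a': at 10 ·f
pos 33 'd': at 11
pos 34 'd': at 12
pos 35 'c': at 13
pos 36 'a': at 14  ** P2@[31:36]
pos 37 'c': at 1 ·f
pos 38 'd': at 2
pos 39 'd': at 3
pos 40 'c': at 4  ** P0@[37:40]
pos 41 'a': at 10 ·f
pos 42 'd': at 11
pos 43 'c': at 1 ·f
pos 44 'a': at 10
pos 45 'd': at 11
pos 46 'd': at 12
pos 47 'c': at 13
pos 48 'a': at 14  ** P2@[43:48]
pos 49 'c': at 1 ·f
pos 50 'd': at 2
pos 51 'b': at 15 ·f  ** P3@[51:51]

Result: [[4,4],[5,0],[9,4],[11,3],[15,0],[20,3],[24,0],[30,0],[36,2],[40,0],[48,2],[51,3]]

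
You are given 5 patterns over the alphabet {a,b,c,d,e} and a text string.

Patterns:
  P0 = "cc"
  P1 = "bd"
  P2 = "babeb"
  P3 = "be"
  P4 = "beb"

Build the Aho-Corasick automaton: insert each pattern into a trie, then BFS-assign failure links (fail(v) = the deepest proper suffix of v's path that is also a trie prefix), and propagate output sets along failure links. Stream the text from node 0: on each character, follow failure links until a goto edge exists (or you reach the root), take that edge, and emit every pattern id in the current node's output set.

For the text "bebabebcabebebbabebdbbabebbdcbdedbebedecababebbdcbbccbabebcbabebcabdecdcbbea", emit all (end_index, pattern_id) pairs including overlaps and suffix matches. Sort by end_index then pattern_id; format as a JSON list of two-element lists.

Build:
Trie (insert patterns):
  0='ε' goto b→3 c→1
  1='c' goto c→2
  2='cc' goto ·  [P0 ends]
  3='b' goto a→5 d→4 e→9
  4='bd' goto ·  [P1 ends]
  5='ba' goto b→6
  6='bab' goto e→7
  7='babe' goto b→8
  8='babeb' goto ·  [P2 ends]
  9='be' goto b→10  [P3 ends]
  10='beb' goto ·  [P4 ends]

BFS fail/out derivation:
  fail(1) 'c': from fail(0)=0 chase 'c': 0 ⇒ 0;  out=∅∪out(0)=∅
  fail(3) 'b': from fail(0)=0 chase 'b': 0 ⇒ 0;  out=∅∪out(0)=∅
  fail(2) 'cc': from fail(1)=0 chase 'c': 0 ⇒ 1;  out={0}∪out(1)={0}
  fail(4) 'bd': from fail(3)=0 chase 'd': 0 ⇒ 0;  out={1}∪out(0)={1}
  fail(5) 'ba': from fail(3)=0 chase 'a': 0 ⇒ 0;  out=∅∪out(0)=∅
  fail(9) 'be': from fail(3)=0 chase 'e': 0 ⇒ 0;  out={3}∪out(0)={3}
  fail(6) 'bab': from fail(5)=0 chase 'b': 0 ⇒ 3;  out=∅∪out(3)=∅
  fail(10) 'beb': from fail(9)=0 chase 'b': 0 ⇒ 3;  out={4}∪out(3)={4}
  fail(7) 'babe': from fail(6)=3 chase 'e': 3 ⇒ 9;  out=∅∪out(9)={3}
  fail(8) 'babeb': from fail(7)=9 chase 'b': 9 ⇒ 10;  out={2}∪out(10)={2,4}

Text stream:
i=0 'b': node 0→3
i=1 'e': node 3→9  → match P3@[0:1]
i=2 'b': node 9→10  → match P4@[0:2]
i=3 'a': node 10→5 (via fail)
i=4 'b': node 5→6
i=5 'e': node 6→7  → match P3@[4:5]
i=6 'b': node 7→8  → match P2@[2:6],P4@[4:6]
i=7 'c': node 8→1 (via fail)
i=8 'a': node 1→0 (via fail)
i=9 'b': node 0→3
i=10 'e': node 3→9  → match P3@[9:10]
i=11 'b': node 9→10  → match P4@[9:11]
i=12 'e': node 10→9 (via fail)  → match P3@[11:12]
i=13 'b': node 9→10  → match P4@[11:13]
i=14 'b': node 10→3 (via fail)
i=15 'a': node 3→5
i=16 'b': node 5→6
i=17 'e': node 6→7  → match P3@[16:17]
i=18 'b': node 7→8  → match P2@[14:18],P4@[16:18]
i=19 'd': node 8→4 (via fail)  → match P1@[18:19]
i=20 'b': node 4→3 (via fail)
i=21 'b': node 3→3 (via fail)
i=22 'a': node 3→5
i=23 'b': node 5→6
i=24 'e': node 6→7  → match P3@[23:24]
i=25 'b': node 7→8  → match P2@[21:25],P4@[23:25]
i=26 'b': node 8→3 (via fail)
i=27 'd': node 3→4  → match P1@[26:27]
i=28 'c': node 4→1 (via fail)
i=29 'b': node 1→3 (via fail)
i=30 'd': node 3→4  → match P1@[29:30]
i=31 'e': node 4→0 (via fail)
i=32 'd': node 0→0
i=33 'b': node 0→3
i=34 'e': node 3→9  → match P3@[33:34]
i=35 'b': node 9→10  → match P4@[33:35]
i=36 'e': node 10→9 (via fail)  → match P3@[35:36]
i=37 'd': node 9→0 (via fail)
i=38 'e': node 0→0
i=39 'c': node 0→1
i=40 'a': node 1→0 (via fail)
i=41 'b': node 0→3
i=42 'a': node 3→5
i=43 'b': node 5→6
i=44 'e': node 6→7  → match P3@[43:44]
i=45 'b': node 7→8  → match P2@[41:45],P4@[43:45]
i=46 'b': node 8→3 (via fail)
i=47 'd': node 3→4  → match P1@[46:47]
i=48 'c': node 4→1 (via fail)
i=49 'b': node 1→3 (via fail)
i=50 'b': node 3→3 (via fail)
i=51 'c': node 3→1 (via fail)
i=52 'c': node 1→2  → match P0@[51:52]
i=53 'b': node 2→3 (via fail)
i=54 'a': node 3→5
i=55 'b': node 5→6
i=56 'e': node 6→7  → match P3@[55:56]
i=57 'b': node 7→8  → match P2@[53:57],P4@[55:57]
i=58 'c': node 8→1 (via fail)
i=59 'b': node 1→3 (via fail)
i=60 'a': node 3→5
i=61 'b': node 5→6
i=62 'e': node 6→7  → match P3@[61:62]
i=63 'b': node 7→8  → match P2@[59:63],P4@[61:63]
i=64 'c': node 8→1 (via fail)
i=65 'a': node 1→0 (via fail)
i=66 'b': node 0→3
i=67 'd': node 3→4  → match P1@[66:67]
i=68 'e': node 4→0 (via fail)
i=69 'c': node 0→1
i=70 'd': node 1→0 (via fail)
i=71 'c': node 0→1
i=72 'b': node 1→3 (via fail)
i=73 'b': node 3→3 (via fail)
i=74 'e': node 3→9  → match P3@[73:74]
i=75 'a': node 9→0 (via fail)

Matches: [[1,3],[2,4],[5,3],[6,2],[6,4],[10,3],[11,4],[12,3],[13,4],[17,3],[18,2],[18,4],[19,1],[24,3],[25,2],[25,4],[27,1],[30,1],[34,3],[35,4],[36,3],[44,3],[45,2],[45,4],[47,1],[52,0],[56,3],[57,2],[57,4],[62,3],[63,2],[63,4],[67,1],[74,3]]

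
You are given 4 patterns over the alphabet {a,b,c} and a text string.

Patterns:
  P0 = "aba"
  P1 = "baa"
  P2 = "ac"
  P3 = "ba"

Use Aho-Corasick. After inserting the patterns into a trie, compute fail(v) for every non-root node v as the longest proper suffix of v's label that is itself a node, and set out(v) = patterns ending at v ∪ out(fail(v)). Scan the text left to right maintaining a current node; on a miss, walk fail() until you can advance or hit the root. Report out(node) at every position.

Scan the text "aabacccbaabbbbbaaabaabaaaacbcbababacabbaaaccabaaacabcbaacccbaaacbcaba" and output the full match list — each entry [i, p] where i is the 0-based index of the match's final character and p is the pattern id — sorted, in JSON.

Construct AC machine:
Trie nodes:
  0='ε' goto a→1 b→4
  1='a' goto b→2 c→7
  2='ab' goto a→3
  3='aba' goto ·  ←P0
  4='b' goto a→5
  5='ba' goto a→6  ←P3
  6='baa' goto ·  ←P1
  7='ac' goto ·  ←P2

Failure links (BFS by depth):
  n1('a'): parent n0 fail=0; on 'a' 0 → fail=0;  out ∅∪∅=∅
  n4('b'): parent n0 fail=0; on 'b' 0 → fail=0;  out ∅∪∅=∅
  n2('ab'): parent n1 fail=0; on 'b' 0 → fail=4;  out ∅∪∅=∅
  n5('ba'): parent n4 fail=0; on 'a' 0 → fail=1;  out {3}∪∅={3}
  n7('ac'): parent n1 fail=0; on 'c' 0 → fail=0;  out {2}∪∅={2}
  n3('aba'): parent n2 fail=4; on 'a' 4 → fail=5;  out {0}∪{3}={0,3}
  n6('baa'): parent n5 fail=1; on 'a' 1→0 → fail=1;  out {1}∪∅={1}

Text stream:
[0] read 'a'  n0⇒n1
[1] read 'a'  n1⇒n1 ·f
[2] read 'b'  n1⇒n2
[3] read 'a'  n2⇒n3  emit P0@[1:3],P3@[2:3]
[4] read 'c'  n3⇒n7 ·f  emit P2@[3:4]
[5] read 'c'  n7⇒n0 ·f
[6] read 'c'  n0⇒n0
[7] read 'b'  n0⇒n4
[8] read 'a'  n4⇒n5  emit P3@[7:8]
[9] read 'a'  n5⇒n6  emit P1@[7:9]
[10] read 'b'  n6⇒n2 ·f
[11] read 'b'  n2⇒n4 ·f
[12] read 'b'  n4⇒n4 ·f
[13] read 'b'  n4⇒n4 ·f
[14] read 'b'  n4⇒n4 ·f
[15] read 'a'  n4⇒n5  emit P3@[14:15]
[16] read 'a'  n5⇒n6  emit P1@[14:16]
[17] read 'a'  n6⇒n1 ·f
[18] read 'b'  n1⇒n2
[19] read 'a'  n2⇒n3  emit P0@[17:19],P3@[18:19]
[20] read 'a'  n3⇒n6 ·f  emit P1@[18:20]
[21] read 'b'  n6⇒n2 ·f
[22] read 'a'  n2⇒n3  emit P0@[20:22],P3@[21:22]
[23] read 'a'  n3⇒n6 ·f  emit P1@[21:23]
[24] read 'a'  n6⇒n1 ·f
[25] read 'a'  n1⇒n1 ·f
[26] read 'c'  n1⇒n7  emit P2@[25:26]
[27] read 'b'  n7⇒n4 ·f
[28] read 'c'  n4⇒n0 ·f
[29] read 'b'  n0⇒n4
[30] read 'a'  n4⇒n5  emit P3@[29:30]
[31] read 'b'  n5⇒n2 ·f
[32] read 'a'  n2⇒n3  emit P0@[30:32],P3@[31:32]
[33] read 'b'  n3⇒n2 ·f
[34] read 'a'  n2⇒n3  emit P0@[32:34],P3@[33:34]
[35] read 'c'  n3⇒n7 ·f  emit P2@[34:35]
[36] read 'a'  n7⇒n1 ·f
[37] read 'b'  n1⇒n2
[38] read 'b'  n2⇒n4 ·f
[39] read 'a'  n4⇒n5  emit P3@[38:39]
[40] read 'a'  n5⇒n6  emit P1@[38:40]
[41] read 'a'  n6⇒n1 ·f
[42] read 'c'  n1⇒n7  emit P2@[41:42]
[43] read 'c'  n7⇒n0 ·f
[44] read 'a'  n0⇒n1
[45] read 'b'  n1⇒n2
[46] read 'a'  n2⇒n3  emit P0@[44:46],P3@[45:46]
[47] read 'a'  n3⇒n6 ·f  emit P1@[45:47]
[48] read 'a'  n6⇒n1 ·f
[49] read 'c'  n1⇒n7  emit P2@[48:49]
[50] read 'a'  n7⇒n1 ·f
[51] read 'b'  n1⇒n2
[52] read 'c'  n2⇒n0 ·f
[53] read 'b'  n0⇒n4
[54] read 'a'  n4⇒n5  emit P3@[53:54]
[55] read 'a'  n5⇒n6  emit P1@[53:55]
[56] read 'c'  n6⇒n7 ·f  emit P2@[55:56]
[57] read 'c'  n7⇒n0 ·f
[58] read 'c'  n0⇒n0
[59] read 'b'  n0⇒n4
[60] read 'a'  n4⇒n5  emit P3@[59:60]
[61] read 'a'  n5⇒n6  emit P1@[59:61]
[62] read 'a'  n6⇒n1 ·f
[63] read 'c'  n1⇒n7  emit P2@[62:63]
[64] read 'b'  n7⇒n4 ·f
[65] read 'c'  n4⇒n0 ·f
[66] read 'a'  n0⇒n1
[67] read 'b'  n1⇒n2
[68] read 'a'  n2⇒n3  emit P0@[66:68],P3@[67:68]

Matches: [[3,0],[3,3],[4,2],[8,3],[9,1],[15,3],[16,1],[19,0],[19,3],[20,1],[22,0],[22,3],[23,1],[26,2],[30,3],[32,0],[32,3],[34,0],[34,3],[35,2],[39,3],[40,1],[42,2],[46,0],[46,3],[47,1],[49,2],[54,3],[55,1],[56,2],[60,3],[61,1],[63,2],[68,0],[68,3]]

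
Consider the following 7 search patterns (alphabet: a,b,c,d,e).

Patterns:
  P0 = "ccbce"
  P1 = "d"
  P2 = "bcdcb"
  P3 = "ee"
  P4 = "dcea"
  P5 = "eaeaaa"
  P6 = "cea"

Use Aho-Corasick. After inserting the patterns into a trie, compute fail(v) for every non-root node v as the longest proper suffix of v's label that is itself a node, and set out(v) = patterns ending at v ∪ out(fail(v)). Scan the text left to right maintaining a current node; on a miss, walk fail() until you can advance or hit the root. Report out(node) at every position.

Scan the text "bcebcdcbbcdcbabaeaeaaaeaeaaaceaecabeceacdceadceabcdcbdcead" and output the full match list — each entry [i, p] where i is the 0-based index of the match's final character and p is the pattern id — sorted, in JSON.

Build automaton:
Trie (insert patterns):
  0='ε' goto b→7 c→1 d→6 e→12
  1='c' goto c→2 e→22
  2='cc' goto b→3
  3='ccb' goto c→4
  4='ccbc' goto e→5
  5='ccbce' goto ·  ←P0
  6='d' goto c→14  ←P1
  7='b' goto c→8
  8='bc' goto d→9
  9='bcd' goto c→10
  10='bcdc' goto b→11
  11='bcdcb' goto ·  ←P2
  12='e' goto a→17 e→13
  13='ee' goto ·  ←P3
  14='dc' goto e→15
  15='dce' goto a→16
  16='dcea' goto ·  ←P4
  17='ea' goto e→18
  18='eae' goto a→19
  19='eaea' goto a→20
  20='eaeaa' goto a→21
  21='eaeaaa' goto ·  ←P5
  22='ce' goto a→23
  23='cea' goto ·  ←P6

Failure links (BFS by depth):
  fail(1) 'c': from fail(0)=0 chase 'c': 0 ⇒ 0;  out=∅∪out(0)=∅
  fail(6) 'd': from fail(0)=0 chase 'd': 0 ⇒ 0;  out={1}∪out(0)={1}
  fail(7) 'b': from fail(0)=0 chase 'b': 0 ⇒ 0;  out=∅∪out(0)=∅
  fail(12) 'e': from fail(0)=0 chase 'e': 0 ⇒ 0;  out=∅∪out(0)=∅
  fail(2) 'cc': from fail(1)=0 chase 'c': 0 ⇒ 1;  out=∅∪out(1)=∅
  fail(8) 'bc': from fail(7)=0 chase 'c': 0 ⇒ 1;  out=∅∪out(1)=∅
  fail(13) 'ee': from fail(12)=0 chase 'e': 0 ⇒ 12;  out={3}∪out(12)={3}
  fail(14) 'dc': from fail(6)=0 chase 'c': 0 ⇒ 1;  out=∅∪out(1)=∅
  fail(17) 'ea': from fail(12)=0 chase 'a': 0 ⇒ 0;  out=∅∪out(0)=∅
  fail(22) 'ce': from fail(1)=0 chase 'e': 0 ⇒ 12;  out=∅∪out(12)=∅
  fail(3) 'ccb': from fail(2)=1 chase 'b': 1→0 ⇒ 7;  out=∅∪out(7)=∅
  fail(9) 'bcd': from fail(8)=1 chase 'd': 1→0 ⇒ 6;  out=∅∪out(6)={1}
  fail(15) 'dce': from fail(14)=1 chase 'e': 1 ⇒ 22;  out=∅∪out(22)=∅
  fail(18) 'eae': from fail(17)=0 chase 'e': 0 ⇒ 12;  out=∅∪out(12)=∅
  fail(23) 'cea': from fail(22)=12 chase 'a': 12 ⇒ 17;  out={6}∪out(17)={6}
  fail(4) 'ccbc': from fail(3)=7 chase 'c': 7 ⇒ 8;  out=∅∪out(8)=∅
  fail(10) 'bcdc': from fail(9)=6 chase 'c': 6 ⇒ 14;  out=∅∪out(14)=∅
  fail(16) 'dcea': from fail(15)=22 chase 'a': 22 ⇒ 23;  out={4}∪out(23)={4,6}
  fail(19) 'eaea': from fail(18)=12 chase 'a': 12 ⇒ 17;  out=∅∪out(17)=∅
  fail(5) 'ccbce': from fail(4)=8 chase 'e': 8→1 ⇒ 22;  out={0}∪out(22)={0}
  fail(11) 'bcdcb': from fail(10)=14 chase 'b': 14→1→0 ⇒ 7;  out={2}∪out(7)={2}
  fail(20) 'eaeaa': from fail(19)=17 chase 'a': 17→0 ⇒ 0;  out=∅∪out(0)=∅
  fail(21) 'eaeaaa': from fail(20)=0 chase 'a': 0 ⇒ 0;  out={5}∪out(0)={5}

Scan:
pos 0 'b': at 7
pos 1 'c': at 8
pos 2 'e': at 22 ·f
pos 3 'b': at 7 ·f
pos 4 'c': at 8
pos 5 'd': at 9  ** P1@[5:5]
pos 6 'c': at 10
pos 7 'b': at 11  ** P2@[3:7]
pos 8 'b': at 7 ·f
pos 9 'c': at 8
pos 10 'd': at 9  ** P1@[10:10]
pos 11 'c': at 10
pos 12 'b': at 11  ** P2@[8:12]
pos 13 'a': at 0 ·f
pos 14 'b': at 7
pos 15 'a': at 0 ·f
pos 16 'e': at 12
pos 17 'a': at 17
pos 18 'e': at 18
pos 19 'a': at 19
pos 20 'a': at 20
pos 21 'a': at 21  ** P5@[16:21]
pos 22 'e': at 12 ·f
pos 23 'a': at 17
pos 24 'e': at 18
pos 25 'a': at 19
pos 26 'a': at 20
pos 27 'a': at 21  ** P5@[22:27]
pos 28 'c': at 1 ·f
pos 29 'e': at 22
pos 30 'a': at 23  ** P6@[28:30]
pos 31 'e': at 18 ·f
pos 32 'c': at 1 ·f
pos 33 'a': at 0 ·f
pos 34 'b': at 7
pos 35 'e': at 12 ·f
pos 36 'c': at 1 ·f
pos 37 'e': at 22
pos 38 'a': at 23  ** P6@[36:38]
pos 39 'c': at 1 ·f
pos 40 'd': at 6 ·f  ** P1@[40:40]
pos 41 'c': at 14
pos 42 'e': at 15
pos 43 'a': at 16  ** P4@[40:43],P6@[41:43]
pos 44 'd': at 6 ·f  ** P1@[44:44]
pos 45 'c': at 14
pos 46 'e': at 15
pos 47 'a': at 16  ** P4@[44:47],P6@[45:47]
pos 48 'b': at 7 ·f
pos 49 'c': at 8
pos 50 'd': at 9  ** P1@[50:50]
pos 51 'c': at 10
pos 52 'b': at 11  ** P2@[48:52]
pos 53 'd': at 6 ·f  ** P1@[53:53]
pos 54 'c': at 14
pos 55 'e': at 15
pos 56 'a': at 16  ** P4@[53:56],P6@[54:56]
pos 57 'd': at 6 ·f  ** P1@[57:57]

Matches: [[5,1],[7,2],[10,1],[12,2],[21,5],[27,5],[30,6],[38,6],[40,1],[43,4],[43,6],[44,1],[47,4],[47,6],[50,1],[52,2],[53,1],[56,4],[56,6],[57,1]]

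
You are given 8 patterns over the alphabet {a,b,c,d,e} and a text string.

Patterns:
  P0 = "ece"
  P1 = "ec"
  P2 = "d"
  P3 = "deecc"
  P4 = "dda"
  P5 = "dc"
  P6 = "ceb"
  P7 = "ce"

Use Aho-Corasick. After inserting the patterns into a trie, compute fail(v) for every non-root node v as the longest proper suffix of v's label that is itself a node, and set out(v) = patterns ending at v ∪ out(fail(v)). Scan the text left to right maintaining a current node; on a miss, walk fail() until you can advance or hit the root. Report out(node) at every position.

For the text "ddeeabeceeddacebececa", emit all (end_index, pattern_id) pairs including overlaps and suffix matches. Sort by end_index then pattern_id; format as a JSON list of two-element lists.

Build:
Trie nodes:
  0='ε' goto c→12 d→4 e→1
  1='e' goto c→2
  2='ec' goto e→3  ←P1
  3='ece' goto ·  ←P0
  4='d' goto c→11 d→9 e→5  ←P2
  5='de' goto e→6
  6='dee' goto c→7
  7='deec' goto c→8
  8='deecc' goto ·  ←P3
  9='dd' goto a→10
  10='dda' goto ·  ←P4
  11='dc' goto ·  ←P5
  12='c' goto e→13
  13='ce' goto b→14  ←P7
  14='ceb' goto ·  ←P6

Failure links (BFS by depth):
  n1('e'): parent n0 fail=0; on 'e' 0 → fail=0;  out ∅∪∅=∅
  n4('d'): parent n0 fail=0; on 'd' 0 → fail=0;  out {2}∪∅={2}
  n12('c'): parent n0 fail=0; on 'c' 0 → fail=0;  out ∅∪∅=∅
  n2('ec'): parent n1 fail=0; on 'c' 0 → fail=12;  out {1}∪∅={1}
  n5('de'): parent n4 fail=0; on 'e' 0 → fail=1;  out ∅∪∅=∅
  n9('dd'): parent n4 fail=0; on 'd' 0 → fail=4;  out ∅∪{2}={2}
  n11('dc'): parent n4 fail=0; on 'c' 0 → fail=12;  out {5}∪∅={5}
  n13('ce'): parent n12 fail=0; on 'e' 0 → fail=1;  out {7}∪∅={7}
  n3('ece'): parent n2 fail=12; on 'e' 12 → fail=13;  out {0}∪{7}={0,7}
  n6('dee'): parent n5 fail=1; on 'e' 1→0 → fail=1;  out ∅∪∅=∅
  n10('dda'): parent n9 fail=4; on 'a' 4→0 → fail=0;  out {4}∪∅={4}
  n14('ceb'): parent n13 fail=1; on 'b' 1→0 → fail=0;  out {6}∪∅={6}
  n7('deec'): parent n6 fail=1; on 'c' 1 → fail=2;  out ∅∪{1}={1}
  n8('deecc'): parent n7 fail=2; on 'c' 2→12→0 → fail=12;  out {3}∪∅={3}

Run:
i=0 'd': node 0→4  → match P2@[0:0]
i=1 'd': node 4→9  → match P2@[1:1]
i=2 'e': node 9→5 (via fail)
i=3 'e': node 5→6
i=4 'a': node 6→0 (via fail)
i=5 'b': node 0→0
i=6 'e': node 0→1
i=7 'c': node 1→2  → match P1@[6:7]
i=8 'e': node 2→3  → match P0@[6:8],P7@[7:8]
i=9 'e': node 3→1 (via fail)
i=10 'd': node 1→4 (via fail)  → match P2@[10:10]
i=11 'd': node 4→9  → match P2@[11:11]
i=12 'a': node 9→10  → match P4@[10:12]
i=13 'c': node 10→12 (via fail)
i=14 'e': node 12→13  → match P7@[13:14]
i=15 'b': node 13→14  → match P6@[13:15]
i=16 'e': node 14→1 (via fail)
i=17 'c': node 1→2  → match P1@[16:17]
i=18 'e': node 2→3  → match P0@[16:18],P7@[17:18]
i=19 'c': node 3→2 (via fail)  → match P1@[18:19]
i=20 'a': node 2→0 (via fail)

Matches: [[0,2],[1,2],[7,1],[8,0],[8,7],[10,2],[11,2],[12,4],[14,7],[15,6],[17,1],[18,0],[18,7],[19,1]]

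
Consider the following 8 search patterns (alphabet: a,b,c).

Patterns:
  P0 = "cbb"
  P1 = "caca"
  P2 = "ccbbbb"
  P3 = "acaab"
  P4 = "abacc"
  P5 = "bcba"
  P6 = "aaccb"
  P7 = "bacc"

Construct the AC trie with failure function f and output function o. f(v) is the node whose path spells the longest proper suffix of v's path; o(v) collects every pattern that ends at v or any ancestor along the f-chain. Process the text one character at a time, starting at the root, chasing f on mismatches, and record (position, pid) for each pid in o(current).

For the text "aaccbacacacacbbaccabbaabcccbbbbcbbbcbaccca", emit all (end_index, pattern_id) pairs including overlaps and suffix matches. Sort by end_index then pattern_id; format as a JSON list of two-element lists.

Build:
Trie (insert patterns):
  n0 'ε': a→12 b→21 c→1
  n1 'c': a→4 b→2 c→7
  n2 'cb': b→3
  n3 'cbb': ·  [P0 ends]
  n4 'ca': c→5
  n5 'cac': a→6
  n6 'caca': ·  [P1 ends]
  n7 'cc': b→8
  n8 'ccb': b→9
  n9 'ccbb': b→10
  n10 'ccbbb': b→11
  n11 'ccbbbb': ·  [P2 ends]
  n12 'a': a→25 b→17 c→13
  n13 'ac': a→14
  n14 'aca': a→15
  n15 'acaa': b→16
  n16 'acaab': ·  [P3 ends]
  n17 'ab': a→18
  n18 'aba': c→19
  n19 'abac': c→20
  n20 'abacc': ·  [P4 ends]
  n21 'b': a→29 c→22
  n22 'bc': b→23
  n23 'bcb': a→24
  n24 'bcba': ·  [P5 ends]
  n25 'aa': c→26
  n26 'aac': c→27
  n27 'aacc': b→28
  n28 'aaccb': ·  [P6 ends]
  n29 'ba': c→30
  n30 'bac': c→31
  n31 'bacc': ·  [P7 ends]

BFS fail/out derivation:
  n1('c'): parent n0 fail=0; on 'c' 0 → fail=0;  out ∅∪∅=∅
  n12('a'): parent n0 fail=0; on 'a' 0 → fail=0;  out ∅∪∅=∅
  n21('b'): parent n0 fail=0; on 'b' 0 → fail=0;  out ∅∪∅=∅
  n2('cb'): parent n1 fail=0; on 'b' 0 → fail=21;  out ∅∪∅=∅
  n4('ca'): parent n1 fail=0; on 'a' 0 → fail=12;  out ∅∪∅=∅
  n7('cc'): parent n1 fail=0; on 'c' 0 → fail=1;  out ∅∪∅=∅
  n13('ac'): parent n12 fail=0; on 'c' 0 → fail=1;  out ∅∪∅=∅
  n17('ab'): parent n12 fail=0; on 'b' 0 → fail=21;  out ∅∪∅=∅
  n22('bc'): parent n21 fail=0; on 'c' 0 → fail=1;  out ∅∪∅=∅
  n25('aa'): parent n12 fail=0; on 'a' 0 → fail=12;  out ∅∪∅=∅
  n29('ba'): parent n21 fail=0; on 'a' 0 → fail=12;  out ∅∪∅=∅
  n3('cbb'): parent n2 fail=21; on 'b' 21→0 → fail=21;  out {0}∪∅={0}
  n5('cac'): parent n4 fail=12; on 'c' 12 → fail=13;  out ∅∪∅=∅
  n8('ccb'): parent n7 fail=1; on 'b' 1 → fail=2;  out ∅∪∅=∅
  n14('aca'): parent n13 fail=1; on 'a' 1 → fail=4;  out ∅∪∅=∅
  n18('aba'): parent n17 fail=21; on 'a' 21 → fail=29;  out ∅∪∅=∅
  n23('bcb'): parent n22 fail=1; on 'b' 1 → fail=2;  out ∅∪∅=∅
  n26('aac'): parent n25 fail=12; on 'c' 12 → fail=13;  out ∅∪∅=∅
  n30('bac'): parent n29 fail=12; on 'c' 12 → fail=13;  out ∅∪∅=∅
  n6('caca'): parent n5 fail=13; on 'a' 13 → fail=14;  out {1}∪∅={1}
  n9('ccbb'): parent n8 fail=2; on 'b' 2 → fail=3;  out ∅∪{0}={0}
  n15('acaa'): parent n14 fail=4; on 'a' 4→12 → fail=25;  out ∅∪∅=∅
  n19('abac'): parent n18 fail=29; on 'c' 29 → fail=30;  out ∅∪∅=∅
  n24('bcba'): parent n23 fail=2; on 'a' 2→21 → fail=29;  out {5}∪∅={5}
  n27('aacc'): parent n26 fail=13; on 'c' 13→1 → fail=7;  out ∅∪∅=∅
  n31('bacc'): parent n30 fail=13; on 'c' 13→1 → fail=7;  out {7}∪∅={7}
  n10('ccbbb'): parent n9 fail=3; on 'b' 3→21→0 → fail=21;  out ∅∪∅=∅
  n16('acaab'): parent n15 fail=25; on 'b' 25→12 → fail=17;  out {3}∪∅={3}
  n20('abacc'): parent n19 fail=30; on 'c' 30 → fail=31;  out {4}∪{7}={4,7}
  n28('aaccb'): parent n27 fail=7; on 'b' 7 → fail=8;  out {6}∪∅={6}
  n11('ccbbbb'): parent n10 fail=21; on 'b' 21→0 → fail=21;  out {2}∪∅={2}

Text stream:
i=0 'a': node 0→12
i=1 'a': node 12→25
i=2 'c': node 25→26
i=3 'c': node 26→27
i=4 'b': node 27→28  ** P6@[0:4]
i=5 'a': node 28→29 (via fail)
i=6 'c': node 29→30
i=7 'a': node 30→14 (via fail)
i=8 'c': node 14→5 (via fail)
i=9 'a': node 5→6  ** P1@[6:9]
i=10 'c': node 6→5 (via fail)
i=11 'a': node 5→6  ** P1@[8:11]
i=12 'c': node 6→5 (via fail)
i=13 'b': node 5→2 (via fail)
i=14 'b': node 2→3  ** P0@[12:14]
i=15 'a': node 3→29 (via fail)
i=16 'c': node 29→30
i=17 'c': node 30→31  ** P7@[14:17]
i=18 'a': node 31→4 (via fail)
i=19 'b': node 4→17 (via fail)
i=20 'b': node 17→21 (via fail)
i=21 'a': node 21→29
i=22 'a': node 29→25 (via fail)
i=23 'b': node 25→17 (via fail)
i=24 'c': node 17→22 (via fail)
i=25 'c': node 22→7 (via fail)
i=26 'c': node 7→7 (via fail)
i=27 'b': node 7→8
i=28 'b': node 8→9  ** P0@[26:28]
i=29 'b': node 9→10
i=30 'b': node 10→11  ** P2@[25:30]
i=31 'c': node 11→22 (via fail)
i=32 'b': node 22→23
i=33 'b': node 23→3 (via fail)  ** P0@[31:33]
i=34 'b': node 3→21 (via fail)
i=35 'c': node 21→22
i=36 'b': node 22→23
i=37 'a': node 23→24  ** P5@[34:37]
i=38 'c': node 24→30 (via fail)
i=39 'c': node 30→31  ** P7@[36:39]
i=40 'c': node 31→7 (via fail)
i=41 'a': node 7→4 (via fail)

Matches: [[4,6],[9,1],[11,1],[14,0],[17,7],[28,0],[30,2],[33,0],[37,5],[39,7]]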